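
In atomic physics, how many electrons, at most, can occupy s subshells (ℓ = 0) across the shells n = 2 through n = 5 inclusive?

An s subshell (ℓ = 0) exists for every n ≥ 1, so shells n = 2, 3, 4, 5 each contribute one — 4 subshells.
Since each s subshell holds 2(2·0+1) = 2 electrons, the total is 4 × 2 = 8.

8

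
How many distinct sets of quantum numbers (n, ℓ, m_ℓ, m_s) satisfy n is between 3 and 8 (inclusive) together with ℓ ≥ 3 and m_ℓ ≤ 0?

160

Count contributing orbitals for each principal shell:
n=4 → 4; n=5 → 9; n=6 → 15; n=7 → 22; n=8 → 30.
Orbitals: 4 + 9 + 15 + 22 + 30 = 80. Including both spin states (m_s = ±1/2) gives 2 × 80 = 160 states.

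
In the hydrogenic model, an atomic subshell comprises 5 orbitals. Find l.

2l+1 = 5 gives l = 2.

l = 2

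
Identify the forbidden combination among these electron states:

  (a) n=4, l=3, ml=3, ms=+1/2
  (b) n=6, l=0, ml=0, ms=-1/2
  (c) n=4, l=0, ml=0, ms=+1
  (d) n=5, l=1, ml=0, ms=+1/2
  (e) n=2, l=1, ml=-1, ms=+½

(c)

(c) has ms = +1, but an electron's spin must be ±1/2.
The remaining sets (a), (b), (d), (e) satisfy all four rules.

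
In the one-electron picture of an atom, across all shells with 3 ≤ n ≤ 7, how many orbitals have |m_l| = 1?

Go shell by shell, enumerating (l, m_l) with |m_l| = 1:
n=3 → 4; n=4 → 6; n=5 → 8; n=6 → 10; n=7 → 12.
Total orbitals: 4 + 6 + 8 + 10 + 12 = 40.

40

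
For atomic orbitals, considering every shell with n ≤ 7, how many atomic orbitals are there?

Total orbitals = 1² + 2² + 3² + 4² + 5² + 6² + 7² = 140.

140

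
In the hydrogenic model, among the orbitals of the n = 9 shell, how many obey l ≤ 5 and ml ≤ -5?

With n = 9 the allowed l are 0, 1, …, 8.
Contributions: l=5 → 1.
Total orbitals: 1.

1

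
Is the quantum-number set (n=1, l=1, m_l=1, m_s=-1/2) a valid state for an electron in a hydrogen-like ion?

No

The orbital quantum number must satisfy 0 ≤ l ≤ n−1. With n = 1 the allowed l values are 0, so l = 1 is out of range.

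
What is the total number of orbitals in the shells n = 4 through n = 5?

Shell n has n² orbitals: 4²=16 + 5²=25 = 41 orbitals.

41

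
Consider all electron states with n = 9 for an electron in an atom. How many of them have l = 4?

For n = 9, l ranges over 0 … 8.
Contributions: l=4 → 9.
Orbitals: 9. Each orbital carries two spin states, so 9 × 2 = 18 states.

18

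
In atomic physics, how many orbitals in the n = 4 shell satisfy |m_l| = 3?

For n = 4, l ranges over 0 … 3.
Orbitals with |m_l| = 3, by l: l=3 → 2.
Total orbitals: 2.

2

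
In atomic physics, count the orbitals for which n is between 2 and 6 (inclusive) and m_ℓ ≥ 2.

Per-shell orbital counts meeting the constraint:
n=3 → 1; n=4 → 3; n=5 → 6; n=6 → 10.
Total orbitals: 1 + 3 + 6 + 10 = 20.

20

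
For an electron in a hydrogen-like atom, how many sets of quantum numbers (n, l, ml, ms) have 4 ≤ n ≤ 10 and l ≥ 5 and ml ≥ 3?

130

Go shell by shell, enumerating (l, ml) with l ≥ 5 and ml ≥ 3:
n=6 → 3; n=7 → 7; n=8 → 12; n=9 → 18; n=10 → 25.
Orbitals: 3 + 7 + 12 + 18 + 25 = 65. Including both spin states (ms = ±1/2) gives 2 × 65 = 130 states.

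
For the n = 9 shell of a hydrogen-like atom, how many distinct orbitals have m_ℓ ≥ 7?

With n = 9 the allowed ℓ are 0, 1, …, 8.
Orbitals with m_ℓ ≥ 7, by ℓ: ℓ=7 → 1; ℓ=8 → 2.
Total orbitals: 1 + 2 = 3.

3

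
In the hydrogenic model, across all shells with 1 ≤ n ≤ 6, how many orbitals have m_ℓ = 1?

For each n in the range, tally the orbitals obeying m_ℓ = 1:
n=2 → 1; n=3 → 2; n=4 → 3; n=5 → 4; n=6 → 5.
Total orbitals: 1 + 2 + 3 + 4 + 5 = 15.

15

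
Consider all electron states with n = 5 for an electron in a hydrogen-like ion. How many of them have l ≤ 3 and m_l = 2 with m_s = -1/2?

2

Go through l = 0, …, 4 (the values permitted for n = 5).
Per l-value: l=2 → 1; l=3 → 1.
Orbitals: 1 + 1 = 2. With m_s fixed to a single value there is one state per orbital, giving 2 states.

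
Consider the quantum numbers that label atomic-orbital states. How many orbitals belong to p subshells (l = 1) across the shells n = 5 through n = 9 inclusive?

A p subshell (l = 1) exists for every n ≥ 2, so shells n = 5, 6, 7, 8, 9 each contribute one — 5 subshells.
Since each p subshell has 2·1+1 = 3 orbitals, the total is 5 × 3 = 15.

15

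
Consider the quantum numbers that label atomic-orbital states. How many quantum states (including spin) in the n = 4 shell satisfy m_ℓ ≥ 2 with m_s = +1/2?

For n = 4, ℓ ranges over 0 … 3.
Orbitals with m_ℓ ≥ 2, by ℓ: ℓ=2 → 1; ℓ=3 → 2.
Orbitals: 1 + 2 = 3. With m_s fixed to a single value there is one state per orbital, giving 3 states.

3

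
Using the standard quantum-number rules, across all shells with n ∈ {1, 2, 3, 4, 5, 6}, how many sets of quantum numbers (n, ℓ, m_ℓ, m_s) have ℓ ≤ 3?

124

Work shell by shell — for each n, count the (ℓ, m_ℓ) pairs that satisfy ℓ ≤ 3:
n=1 → 1; n=2 → 4; n=3 → 9; n=4 → 16; n=5 → 16; n=6 → 16.
Orbitals: 1 + 4 + 9 + 16 + 16 + 16 = 62. Including both spin states (m_s = ±1/2) gives 2 × 62 = 124 states.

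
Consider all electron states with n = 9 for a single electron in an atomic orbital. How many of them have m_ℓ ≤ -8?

2

Per ℓ-value: ℓ=8 → 1.
Orbitals: 1. Each orbital carries two spin states, so 1 × 2 = 2 states.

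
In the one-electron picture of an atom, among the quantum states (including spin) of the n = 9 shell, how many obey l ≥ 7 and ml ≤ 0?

For n = 9, l ranges over 0 … 8.
Contributions: l=7 → 8; l=8 → 9.
Orbitals: 8 + 9 = 17. Each orbital carries two spin states, so 17 × 2 = 34 states.

34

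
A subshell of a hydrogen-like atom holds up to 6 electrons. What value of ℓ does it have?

2(2ℓ+1) = 6 ⇒ 2ℓ+1 = 3 ⇒ ℓ = 1.

ℓ = 1 (p)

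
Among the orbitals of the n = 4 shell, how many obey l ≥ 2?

12

The n = 4 shell has l = 0 through 3; check each.
Per l-value: l=2 → 5; l=3 → 7.
Total orbitals: 5 + 7 = 12.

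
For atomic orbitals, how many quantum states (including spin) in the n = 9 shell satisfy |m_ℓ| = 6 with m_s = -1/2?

6

For n = 9, ℓ ranges over 0 … 8.
The (ℓ, m_ℓ) pairs meeting |m_ℓ| = 6 give: ℓ=6 → 2; ℓ=7 → 2; ℓ=8 → 2.
Orbitals: 2 + 2 + 2 = 6. With m_s fixed to a single value there is one state per orbital, giving 6 states.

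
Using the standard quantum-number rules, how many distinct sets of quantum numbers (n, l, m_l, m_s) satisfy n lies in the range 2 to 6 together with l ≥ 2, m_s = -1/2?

Treat each shell separately and count matching orbitals:
n=3 → 5; n=4 → 12; n=5 → 21; n=6 → 32.
Orbitals: 5 + 12 + 21 + 32 = 70. With m_s fixed to -1/2 there is one state per orbital, so 70 states.

70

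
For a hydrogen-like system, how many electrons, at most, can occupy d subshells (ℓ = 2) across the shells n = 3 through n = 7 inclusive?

A d subshell (ℓ = 2) exists for every n ≥ 3, so shells n = 3, 4, 5, 6, 7 each contribute one — 5 subshells.
Since each d subshell holds 2(2·2+1) = 10 electrons, the total is 5 × 10 = 50.

50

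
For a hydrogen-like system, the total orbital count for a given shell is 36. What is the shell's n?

n = 6

n² = 36 ⇒ n = 6.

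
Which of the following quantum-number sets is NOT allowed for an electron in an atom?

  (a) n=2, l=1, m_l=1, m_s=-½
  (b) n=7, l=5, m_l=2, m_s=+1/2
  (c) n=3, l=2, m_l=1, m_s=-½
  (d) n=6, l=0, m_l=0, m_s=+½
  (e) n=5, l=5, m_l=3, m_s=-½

(e) has l = 5 ≥ n = 5, violating 0 ≤ l ≤ n−1.
The remaining sets (a), (b), (c), (d) satisfy all four rules.

(e)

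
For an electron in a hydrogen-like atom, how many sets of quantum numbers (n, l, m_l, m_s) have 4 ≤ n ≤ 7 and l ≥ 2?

Work shell by shell — for each n, count the (l, m_l) pairs that satisfy l ≥ 2:
n=4 → 12; n=5 → 21; n=6 → 32; n=7 → 45.
Orbitals: 12 + 21 + 32 + 45 = 110. Including both spin states (m_s = ±1/2) gives 2 × 110 = 220 states.

220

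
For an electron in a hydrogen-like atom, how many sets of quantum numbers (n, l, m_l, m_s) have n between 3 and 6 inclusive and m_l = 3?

For each n in the range, tally the orbitals obeying m_l = 3:
n=4 → 1; n=5 → 2; n=6 → 3.
Orbitals: 1 + 2 + 3 = 6. Including both spin states (m_s = ±1/2) gives 2 × 6 = 12 states.

12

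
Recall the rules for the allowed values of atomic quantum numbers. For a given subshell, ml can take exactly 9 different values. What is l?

ml ranges over 2l+1 integers, so 2l+1 = 9 ⇒ l = 4.

l = 4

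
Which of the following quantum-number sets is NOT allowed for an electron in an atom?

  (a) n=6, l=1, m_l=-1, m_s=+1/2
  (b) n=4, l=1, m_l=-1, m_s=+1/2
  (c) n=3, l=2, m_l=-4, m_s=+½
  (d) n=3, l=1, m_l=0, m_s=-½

(c) has |m_l| = 4 > l = 2, violating −l ≤ m_l ≤ l.
The remaining sets (a), (b), (d) satisfy all four rules.

(c)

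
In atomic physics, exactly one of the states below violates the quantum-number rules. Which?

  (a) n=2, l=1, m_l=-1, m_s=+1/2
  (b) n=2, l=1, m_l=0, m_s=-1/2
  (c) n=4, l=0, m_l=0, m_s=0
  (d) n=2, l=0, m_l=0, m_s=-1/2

(c) has m_s = 0, but an electron's spin must be ±1/2.
The remaining sets (a), (b), (d) satisfy all four rules.

(c)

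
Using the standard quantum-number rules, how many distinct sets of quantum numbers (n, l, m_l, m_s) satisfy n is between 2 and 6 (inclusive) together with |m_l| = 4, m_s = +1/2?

Work shell by shell — for each n, count the (l, m_l) pairs that satisfy |m_l| = 4:
n=5 → 2; n=6 → 4.
Orbitals: 2 + 4 = 6. With m_s fixed to +1/2 there is one state per orbital, so 6 states.

6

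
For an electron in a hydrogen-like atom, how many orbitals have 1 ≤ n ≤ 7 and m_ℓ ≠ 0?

112

For each n in the range, tally the orbitals obeying m_ℓ ≠ 0:
n=2 → 2; n=3 → 6; n=4 → 12; n=5 → 20; n=6 → 30; n=7 → 42.
Total orbitals: 2 + 6 + 12 + 20 + 30 + 42 = 112.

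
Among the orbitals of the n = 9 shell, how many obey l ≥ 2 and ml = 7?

With n = 9 the allowed l are 0, 1, …, 8.
Orbitals with l ≥ 2 and ml = 7, by l: l=7 → 1; l=8 → 1.
Total orbitals: 1 + 1 = 2.

2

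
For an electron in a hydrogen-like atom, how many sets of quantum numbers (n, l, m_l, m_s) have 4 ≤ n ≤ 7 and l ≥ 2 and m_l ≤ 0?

124

Per-shell orbital counts meeting the constraint:
n=4 → 7; n=5 → 12; n=6 → 18; n=7 → 25.
Orbitals: 7 + 12 + 18 + 25 = 62. Including both spin states (m_s = ±1/2) gives 2 × 62 = 124 states.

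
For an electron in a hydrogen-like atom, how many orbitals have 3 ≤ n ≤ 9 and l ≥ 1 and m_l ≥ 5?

Count contributing orbitals for each principal shell:
n=6 → 1; n=7 → 3; n=8 → 6; n=9 → 10.
Total orbitals: 1 + 3 + 6 + 10 = 20.

20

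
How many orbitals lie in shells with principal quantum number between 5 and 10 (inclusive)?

Shell n has n² orbitals: 5²=25 + 6²=36 + 7²=49 + 8²=64 + 9²=81 + 10²=100 = 355 orbitals.

355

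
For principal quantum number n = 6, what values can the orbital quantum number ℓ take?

ℓ is an integer with 0 ≤ ℓ ≤ n−1, so for n = 6: ℓ = 0, 1, 2, 3, 4, 5.

0, 1, 2, 3, 4, 5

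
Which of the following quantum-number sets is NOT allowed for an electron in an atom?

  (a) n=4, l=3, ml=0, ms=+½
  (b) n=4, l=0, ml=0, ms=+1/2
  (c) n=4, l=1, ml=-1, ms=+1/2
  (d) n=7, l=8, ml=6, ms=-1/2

(d)

(d) has l = 8 ≥ n = 7, violating 0 ≤ l ≤ n−1.
The remaining sets (a), (b), (c) satisfy all four rules.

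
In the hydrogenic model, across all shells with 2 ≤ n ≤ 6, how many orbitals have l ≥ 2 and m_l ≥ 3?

For each n in the range, tally the orbitals obeying l ≥ 2 and m_l ≥ 3:
n=4 → 1; n=5 → 3; n=6 → 6.
Total orbitals: 1 + 3 + 6 = 10.

10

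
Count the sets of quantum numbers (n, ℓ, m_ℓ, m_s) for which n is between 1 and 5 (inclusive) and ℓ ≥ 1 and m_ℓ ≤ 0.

60

Treat each shell separately and count matching orbitals:
n=2 → 2; n=3 → 5; n=4 → 9; n=5 → 14.
Orbitals: 2 + 5 + 9 + 14 = 30. Including both spin states (m_s = ±1/2) gives 2 × 30 = 60 states.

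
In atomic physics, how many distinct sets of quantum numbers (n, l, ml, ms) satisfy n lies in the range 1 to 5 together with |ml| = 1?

40

Go shell by shell, enumerating (l, ml) with |ml| = 1:
n=2 → 2; n=3 → 4; n=4 → 6; n=5 → 8.
Orbitals: 2 + 4 + 6 + 8 = 20. Including both spin states (ms = ±1/2) gives 2 × 20 = 40 states.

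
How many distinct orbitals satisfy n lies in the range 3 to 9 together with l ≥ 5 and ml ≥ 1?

Go shell by shell, enumerating (l, ml) with l ≥ 5 and ml ≥ 1:
n=6 → 5; n=7 → 11; n=8 → 18; n=9 → 26.
Total orbitals: 5 + 11 + 18 + 26 = 60.

60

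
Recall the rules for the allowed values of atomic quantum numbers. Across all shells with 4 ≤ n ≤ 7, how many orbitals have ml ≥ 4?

For each n in the range, tally the orbitals obeying ml ≥ 4:
n=5 → 1; n=6 → 3; n=7 → 6.
Total orbitals: 1 + 3 + 6 = 10.

10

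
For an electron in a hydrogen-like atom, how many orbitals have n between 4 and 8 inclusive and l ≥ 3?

Count contributing orbitals for each principal shell:
n=4 → 7; n=5 → 16; n=6 → 27; n=7 → 40; n=8 → 55.
Total orbitals: 7 + 16 + 27 + 40 + 55 = 145.

145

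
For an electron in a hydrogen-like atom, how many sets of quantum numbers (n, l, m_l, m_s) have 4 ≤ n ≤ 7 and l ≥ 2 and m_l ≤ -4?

Treat each shell separately and count matching orbitals:
n=5 → 1; n=6 → 3; n=7 → 6.
Orbitals: 1 + 3 + 6 = 10. Including both spin states (m_s = ±1/2) gives 2 × 10 = 20 states.

20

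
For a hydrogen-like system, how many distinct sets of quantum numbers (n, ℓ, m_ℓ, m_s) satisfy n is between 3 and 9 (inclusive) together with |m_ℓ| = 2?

112

For each n in the range, tally the orbitals obeying |m_ℓ| = 2:
n=3 → 2; n=4 → 4; n=5 → 6; n=6 → 8; n=7 → 10; n=8 → 12; n=9 → 14.
Orbitals: 2 + 4 + 6 + 8 + 10 + 12 + 14 = 56. Including both spin states (m_s = ±1/2) gives 2 × 56 = 112 states.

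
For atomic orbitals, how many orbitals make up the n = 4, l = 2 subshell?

5

A subshell has 2l+1 orbitals; with l = 2, that's 5.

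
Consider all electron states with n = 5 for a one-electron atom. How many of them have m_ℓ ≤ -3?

6

For n = 5, ℓ ranges over 0 … 4.
The (ℓ, m_ℓ) pairs meeting m_ℓ ≤ -3 give: ℓ=3 → 1; ℓ=4 → 2.
Orbitals: 1 + 2 = 3. Each orbital carries two spin states, so 3 × 2 = 6 states.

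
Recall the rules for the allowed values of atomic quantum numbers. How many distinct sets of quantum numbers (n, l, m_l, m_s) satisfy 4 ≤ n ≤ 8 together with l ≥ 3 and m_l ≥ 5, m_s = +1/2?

Treat each shell separately and count matching orbitals:
n=6 → 1; n=7 → 3; n=8 → 6.
Orbitals: 1 + 3 + 6 = 10. With m_s fixed to +1/2 there is one state per orbital, so 10 states.

10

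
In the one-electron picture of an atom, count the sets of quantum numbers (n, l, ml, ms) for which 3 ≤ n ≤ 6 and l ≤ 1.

32

Work shell by shell — for each n, count the (l, ml) pairs that satisfy l ≤ 1:
n=3 → 4; n=4 → 4; n=5 → 4; n=6 → 4.
Orbitals: 4 + 4 + 4 + 4 = 16. Including both spin states (ms = ±1/2) gives 2 × 16 = 32 states.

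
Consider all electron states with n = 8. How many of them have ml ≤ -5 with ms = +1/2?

For n = 8, l ranges over 0 … 7.
Orbitals with ml ≤ -5, by l: l=5 → 1; l=6 → 2; l=7 → 3.
Orbitals: 1 + 2 + 3 = 6. With ms fixed to a single value there is one state per orbital, giving 6 states.

6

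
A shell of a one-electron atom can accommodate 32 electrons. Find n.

2n² = 32 ⇒ n² = 16 ⇒ n = 4.

n = 4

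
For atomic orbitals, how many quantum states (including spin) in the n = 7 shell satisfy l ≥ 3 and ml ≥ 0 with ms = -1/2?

Go through l = 0, …, 6 (the values permitted for n = 7).
Contributions: l=3 → 4; l=4 → 5; l=5 → 6; l=6 → 7.
Orbitals: 4 + 5 + 6 + 7 = 22. With ms fixed to a single value there is one state per orbital, giving 22 states.

22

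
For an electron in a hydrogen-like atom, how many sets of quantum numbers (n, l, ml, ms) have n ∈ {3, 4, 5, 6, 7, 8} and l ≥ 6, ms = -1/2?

Count contributing orbitals for each principal shell:
n=7 → 13; n=8 → 28.
Orbitals: 13 + 28 = 41. With ms fixed to -1/2 there is one state per orbital, so 41 states.

41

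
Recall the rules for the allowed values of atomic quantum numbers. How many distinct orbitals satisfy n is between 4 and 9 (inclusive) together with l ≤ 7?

254

Treat each shell separately and count matching orbitals:
n=4 → 16; n=5 → 25; n=6 → 36; n=7 → 49; n=8 → 64; n=9 → 64.
Total orbitals: 16 + 25 + 36 + 49 + 64 + 64 = 254.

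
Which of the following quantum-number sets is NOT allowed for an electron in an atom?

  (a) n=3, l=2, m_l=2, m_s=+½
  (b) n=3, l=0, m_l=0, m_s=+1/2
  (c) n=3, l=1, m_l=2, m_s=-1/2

(c) has |m_l| = 2 > l = 1, violating −l ≤ m_l ≤ l.
The remaining sets (a), (b) satisfy all four rules.

(c)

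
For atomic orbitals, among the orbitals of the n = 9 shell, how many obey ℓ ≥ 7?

32

Contributions: ℓ=7 → 15; ℓ=8 → 17.
Total orbitals: 15 + 17 = 32.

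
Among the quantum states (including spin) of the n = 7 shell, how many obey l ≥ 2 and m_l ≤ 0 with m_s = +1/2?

25

Contributions: l=2 → 3; l=3 → 4; l=4 → 5; l=5 → 6; l=6 → 7.
Orbitals: 3 + 4 + 5 + 6 + 7 = 25. With m_s fixed to a single value there is one state per orbital, giving 25 states.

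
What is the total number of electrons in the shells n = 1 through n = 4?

60

Shell n has n² orbitals: 1²=1 + 2²=4 + 3²=9 + 4²=16 = 30 orbitals.
Two spin states per orbital: 2 × 30 = 60 electrons.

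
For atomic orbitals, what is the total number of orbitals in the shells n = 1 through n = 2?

5

Shell n has n² orbitals: 1²=1 + 2²=4 = 5 orbitals.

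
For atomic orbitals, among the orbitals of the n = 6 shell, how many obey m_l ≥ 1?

Orbitals with m_l ≥ 1, by l: l=1 → 1; l=2 → 2; l=3 → 3; l=4 → 4; l=5 → 5.
Total orbitals: 1 + 2 + 3 + 4 + 5 = 15.

15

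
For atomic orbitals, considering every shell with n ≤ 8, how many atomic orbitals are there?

Total orbitals = 1² + 2² + 3² + 4² + 5² + 6² + 7² + 8² = 204.

204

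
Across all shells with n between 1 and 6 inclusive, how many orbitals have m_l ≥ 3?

Per-shell orbital counts meeting the constraint:
n=4 → 1; n=5 → 3; n=6 → 6.
Total orbitals: 1 + 3 + 6 = 10.

10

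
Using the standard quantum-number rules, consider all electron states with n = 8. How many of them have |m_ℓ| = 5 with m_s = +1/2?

6

For n = 8, ℓ ranges over 0 … 7.
The (ℓ, m_ℓ) pairs meeting |m_ℓ| = 5 give: ℓ=5 → 2; ℓ=6 → 2; ℓ=7 → 2.
Orbitals: 2 + 2 + 2 = 6. With m_s fixed to a single value there is one state per orbital, giving 6 states.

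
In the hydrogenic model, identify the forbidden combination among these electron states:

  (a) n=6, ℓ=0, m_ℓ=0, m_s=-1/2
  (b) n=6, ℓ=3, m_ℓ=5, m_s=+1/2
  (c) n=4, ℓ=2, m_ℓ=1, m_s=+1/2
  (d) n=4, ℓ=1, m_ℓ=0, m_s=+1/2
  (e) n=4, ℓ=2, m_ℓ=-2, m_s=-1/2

(b)

(b) has |m_ℓ| = 5 > ℓ = 3, violating −ℓ ≤ m_ℓ ≤ ℓ.
The remaining sets (a), (c), (d), (e) satisfy all four rules.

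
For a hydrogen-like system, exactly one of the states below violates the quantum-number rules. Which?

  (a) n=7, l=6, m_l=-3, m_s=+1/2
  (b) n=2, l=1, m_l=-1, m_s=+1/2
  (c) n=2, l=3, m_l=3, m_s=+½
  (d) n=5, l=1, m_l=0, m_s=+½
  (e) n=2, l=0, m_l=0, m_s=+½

(c) has l = 3 ≥ n = 2, violating 0 ≤ l ≤ n−1.
The remaining sets (a), (b), (d), (e) satisfy all four rules.

(c)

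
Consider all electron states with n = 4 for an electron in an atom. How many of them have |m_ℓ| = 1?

Go through ℓ = 0, …, 3 (the values permitted for n = 4).
Per ℓ-value: ℓ=1 → 2; ℓ=2 → 2; ℓ=3 → 2.
Orbitals: 2 + 2 + 2 = 6. Each orbital carries two spin states, so 6 × 2 = 12 states.

12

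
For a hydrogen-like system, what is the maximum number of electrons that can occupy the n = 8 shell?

128

A shell holds 2n² electrons: 2 × 8² = 2 × 64 = 128.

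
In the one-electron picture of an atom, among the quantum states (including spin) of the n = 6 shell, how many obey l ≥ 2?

With n = 6 the allowed l are 0, 1, …, 5.
Orbitals with l ≥ 2, by l: l=2 → 5; l=3 → 7; l=4 → 9; l=5 → 11.
Orbitals: 5 + 7 + 9 + 11 = 32. Each orbital carries two spin states, so 32 × 2 = 64 states.

64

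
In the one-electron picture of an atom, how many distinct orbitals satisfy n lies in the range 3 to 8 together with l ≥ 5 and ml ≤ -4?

Count contributing orbitals for each principal shell:
n=6 → 2; n=7 → 5; n=8 → 9.
Total orbitals: 2 + 5 + 9 = 16.

16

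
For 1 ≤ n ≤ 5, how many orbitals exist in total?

55

Total orbitals = 1² + 2² + 3² + 4² + 5² = 55.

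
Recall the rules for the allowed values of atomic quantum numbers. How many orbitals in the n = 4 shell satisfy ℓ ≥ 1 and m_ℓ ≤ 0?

9

The n = 4 shell has ℓ = 0 through 3; check each.
The (ℓ, m_ℓ) pairs meeting ℓ ≥ 1 and m_ℓ ≤ 0 give: ℓ=1 → 2; ℓ=2 → 3; ℓ=3 → 4.
Total orbitals: 2 + 3 + 4 = 9.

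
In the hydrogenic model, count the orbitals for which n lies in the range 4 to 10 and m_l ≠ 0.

Count contributing orbitals for each principal shell:
n=4 → 12; n=5 → 20; n=6 → 30; n=7 → 42; n=8 → 56; n=9 → 72; n=10 → 90.
Total orbitals: 12 + 20 + 30 + 42 + 56 + 72 + 90 = 322.

322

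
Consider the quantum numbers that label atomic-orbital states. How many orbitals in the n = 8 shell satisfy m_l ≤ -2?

21

Go through l = 0, …, 7 (the values permitted for n = 8).
The (l, m_l) pairs meeting m_l ≤ -2 give: l=2 → 1; l=3 → 2; l=4 → 3; l=5 → 4; l=6 → 5; l=7 → 6.
Total orbitals: 1 + 2 + 3 + 4 + 5 + 6 = 21.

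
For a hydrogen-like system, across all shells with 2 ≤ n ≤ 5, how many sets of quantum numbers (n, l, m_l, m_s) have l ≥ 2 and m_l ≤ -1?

Per-shell orbital counts meeting the constraint:
n=3 → 2; n=4 → 5; n=5 → 9.
Orbitals: 2 + 5 + 9 = 16. Including both spin states (m_s = ±1/2) gives 2 × 16 = 32 states.

32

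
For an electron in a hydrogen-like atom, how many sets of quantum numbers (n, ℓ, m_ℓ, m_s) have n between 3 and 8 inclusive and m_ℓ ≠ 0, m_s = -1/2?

166

Go shell by shell, enumerating (ℓ, m_ℓ) with m_ℓ ≠ 0:
n=3 → 6; n=4 → 12; n=5 → 20; n=6 → 30; n=7 → 42; n=8 → 56.
Orbitals: 6 + 12 + 20 + 30 + 42 + 56 = 166. With m_s fixed to -1/2 there is one state per orbital, so 166 states.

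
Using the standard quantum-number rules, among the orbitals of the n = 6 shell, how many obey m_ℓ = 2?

Go through ℓ = 0, …, 5 (the values permitted for n = 6).
Contributions: ℓ=2 → 1; ℓ=3 → 1; ℓ=4 → 1; ℓ=5 → 1.
Total orbitals: 1 + 1 + 1 + 1 = 4.

4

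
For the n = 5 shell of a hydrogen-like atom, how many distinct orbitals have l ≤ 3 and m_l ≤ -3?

1

With n = 5 the allowed l are 0, 1, …, 4.
The (l, m_l) pairs meeting l ≤ 3 and m_l ≤ -3 give: l=3 → 1.
Total orbitals: 1.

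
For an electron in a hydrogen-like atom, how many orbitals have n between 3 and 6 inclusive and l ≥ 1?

Per-shell orbital counts meeting the constraint:
n=3 → 8; n=4 → 15; n=5 → 24; n=6 → 35.
Total orbitals: 8 + 15 + 24 + 35 = 82.

82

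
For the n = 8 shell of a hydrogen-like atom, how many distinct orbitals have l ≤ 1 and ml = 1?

With n = 8 the allowed l are 0, 1, …, 7.
Contributions: l=1 → 1.
Total orbitals: 1.

1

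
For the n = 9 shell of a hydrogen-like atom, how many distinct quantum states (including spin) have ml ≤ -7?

6

Orbitals with ml ≤ -7, by l: l=7 → 1; l=8 → 2.
Orbitals: 1 + 2 = 3. Each orbital carries two spin states, so 3 × 2 = 6 states.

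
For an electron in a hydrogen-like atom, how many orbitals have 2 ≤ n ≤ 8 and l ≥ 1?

196

Count contributing orbitals for each principal shell:
n=2 → 3; n=3 → 8; n=4 → 15; n=5 → 24; n=6 → 35; n=7 → 48; n=8 → 63.
Total orbitals: 3 + 8 + 15 + 24 + 35 + 48 + 63 = 196.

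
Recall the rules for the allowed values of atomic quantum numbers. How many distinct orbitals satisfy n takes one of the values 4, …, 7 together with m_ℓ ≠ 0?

104

Treat each shell separately and count matching orbitals:
n=4 → 12; n=5 → 20; n=6 → 30; n=7 → 42.
Total orbitals: 12 + 20 + 30 + 42 = 104.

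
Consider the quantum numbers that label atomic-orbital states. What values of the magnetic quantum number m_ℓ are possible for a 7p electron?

The 7p subshell has ℓ = 1, and m_ℓ takes every integer from −ℓ to +ℓ. With ℓ = 1 that gives the 3 values -1, 0, 1.

-1, 0, 1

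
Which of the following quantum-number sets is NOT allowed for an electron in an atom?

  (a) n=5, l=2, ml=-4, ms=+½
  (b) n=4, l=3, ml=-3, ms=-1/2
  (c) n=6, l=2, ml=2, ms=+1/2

(a) has |ml| = 4 > l = 2, violating −l ≤ ml ≤ l.
The remaining sets (b), (c) satisfy all four rules.

(a)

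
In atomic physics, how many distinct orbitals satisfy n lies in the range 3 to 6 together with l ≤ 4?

75

Count contributing orbitals for each principal shell:
n=3 → 9; n=4 → 16; n=5 → 25; n=6 → 25.
Total orbitals: 9 + 16 + 25 + 25 = 75.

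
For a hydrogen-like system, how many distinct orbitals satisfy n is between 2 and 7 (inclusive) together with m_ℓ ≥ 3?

20

Go shell by shell, enumerating (ℓ, m_ℓ) with m_ℓ ≥ 3:
n=4 → 1; n=5 → 3; n=6 → 6; n=7 → 10.
Total orbitals: 1 + 3 + 6 + 10 = 20.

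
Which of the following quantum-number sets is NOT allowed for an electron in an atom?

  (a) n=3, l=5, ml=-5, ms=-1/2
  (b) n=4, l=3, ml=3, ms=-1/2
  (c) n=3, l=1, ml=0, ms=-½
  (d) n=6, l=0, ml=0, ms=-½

(a) has l = 5 ≥ n = 3, violating 0 ≤ l ≤ n−1.
The remaining sets (b), (c), (d) satisfy all four rules.

(a)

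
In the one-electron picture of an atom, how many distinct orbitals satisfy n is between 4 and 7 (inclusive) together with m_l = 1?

18

Go shell by shell, enumerating (l, m_l) with m_l = 1:
n=4 → 3; n=5 → 4; n=6 → 5; n=7 → 6.
Total orbitals: 3 + 4 + 5 + 6 = 18.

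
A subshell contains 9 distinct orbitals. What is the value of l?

l = 4 (g)

2l+1 = 9 gives l = 4.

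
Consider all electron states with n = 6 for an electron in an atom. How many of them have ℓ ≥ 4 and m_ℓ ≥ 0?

22

For n = 6, ℓ ranges over 0 … 5.
The (ℓ, m_ℓ) pairs meeting ℓ ≥ 4 and m_ℓ ≥ 0 give: ℓ=4 → 5; ℓ=5 → 6.
Orbitals: 5 + 6 = 11. Each orbital carries two spin states, so 11 × 2 = 22 states.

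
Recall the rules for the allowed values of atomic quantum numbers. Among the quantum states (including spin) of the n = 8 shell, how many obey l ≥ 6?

For n = 8, l ranges over 0 … 7.
Orbitals with l ≥ 6, by l: l=6 → 13; l=7 → 15.
Orbitals: 13 + 15 = 28. Each orbital carries two spin states, so 28 × 2 = 56 states.

56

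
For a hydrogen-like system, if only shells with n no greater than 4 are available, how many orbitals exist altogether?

30

Total orbitals = 1² + 2² + 3² + 4² = 30.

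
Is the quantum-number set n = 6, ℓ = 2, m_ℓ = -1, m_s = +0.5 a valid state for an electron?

Yes

n = 6 is a positive integer. ℓ = 2 satisfies 0 ≤ ℓ ≤ n−1 = 5. m_ℓ = -1 lies in the range −ℓ … +ℓ (here −2 … 2). m_s = +1/2 is one of ±1/2.
All four constraints are satisfied.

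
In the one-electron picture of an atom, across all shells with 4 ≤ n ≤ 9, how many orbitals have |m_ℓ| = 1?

66

For each n in the range, tally the orbitals obeying |m_ℓ| = 1:
n=4 → 6; n=5 → 8; n=6 → 10; n=7 → 12; n=8 → 14; n=9 → 16.
Total orbitals: 6 + 8 + 10 + 12 + 14 + 16 = 66.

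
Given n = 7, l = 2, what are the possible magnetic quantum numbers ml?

ml takes every integer from −l to +l. With l = 2 that gives the 5 values -2, -1, 0, 1, 2.

-2, -1, 0, 1, 2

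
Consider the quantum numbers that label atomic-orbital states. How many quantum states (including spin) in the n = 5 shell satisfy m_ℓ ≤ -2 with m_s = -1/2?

6

The n = 5 shell has ℓ = 0 through 4; check each.
Per ℓ-value: ℓ=2 → 1; ℓ=3 → 2; ℓ=4 → 3.
Orbitals: 1 + 2 + 3 = 6. With m_s fixed to a single value there is one state per orbital, giving 6 states.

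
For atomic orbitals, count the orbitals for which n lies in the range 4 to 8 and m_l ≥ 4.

Go shell by shell, enumerating (l, m_l) with m_l ≥ 4:
n=5 → 1; n=6 → 3; n=7 → 6; n=8 → 10.
Total orbitals: 1 + 3 + 6 + 10 = 20.

20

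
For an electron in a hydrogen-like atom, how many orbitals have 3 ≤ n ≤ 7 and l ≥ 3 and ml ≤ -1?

Treat each shell separately and count matching orbitals:
n=4 → 3; n=5 → 7; n=6 → 12; n=7 → 18.
Total orbitals: 3 + 7 + 12 + 18 = 40.

40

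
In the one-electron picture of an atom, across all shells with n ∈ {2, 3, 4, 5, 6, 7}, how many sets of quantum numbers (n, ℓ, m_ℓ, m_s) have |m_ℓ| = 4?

24

For each n in the range, tally the orbitals obeying |m_ℓ| = 4:
n=5 → 2; n=6 → 4; n=7 → 6.
Orbitals: 2 + 4 + 6 = 12. Including both spin states (m_s = ±1/2) gives 2 × 12 = 24 states.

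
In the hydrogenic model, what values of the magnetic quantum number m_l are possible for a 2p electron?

-1, 0, 1

The 2p subshell has l = 1, and m_l takes every integer from −l to +l. With l = 1 that gives the 3 values -1, 0, 1.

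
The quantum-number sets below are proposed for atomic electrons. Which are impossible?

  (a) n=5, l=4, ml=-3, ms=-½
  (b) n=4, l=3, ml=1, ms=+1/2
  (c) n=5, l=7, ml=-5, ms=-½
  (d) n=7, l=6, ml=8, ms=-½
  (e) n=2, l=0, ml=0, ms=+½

(c) and (d)

(c) has l = 7 ≥ n = 5, violating 0 ≤ l ≤ n−1.
(d) has |ml| = 8 > l = 6, violating −l ≤ ml ≤ l.
The remaining sets (a), (b), (e) satisfy all four rules.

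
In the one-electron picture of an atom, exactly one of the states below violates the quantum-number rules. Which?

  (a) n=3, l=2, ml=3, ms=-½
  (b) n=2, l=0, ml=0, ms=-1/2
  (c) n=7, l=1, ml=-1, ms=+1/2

(a)

(a) has |ml| = 3 > l = 2, violating −l ≤ ml ≤ l.
The remaining sets (b), (c) satisfy all four rules.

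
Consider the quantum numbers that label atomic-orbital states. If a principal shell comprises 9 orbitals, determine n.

n = 3

n² = 9 ⇒ n = 3.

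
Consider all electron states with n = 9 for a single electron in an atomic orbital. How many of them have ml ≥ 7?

Go through l = 0, …, 8 (the values permitted for n = 9).
Orbitals with ml ≥ 7, by l: l=7 → 1; l=8 → 2.
Orbitals: 1 + 2 = 3. Each orbital carries two spin states, so 3 × 2 = 6 states.

6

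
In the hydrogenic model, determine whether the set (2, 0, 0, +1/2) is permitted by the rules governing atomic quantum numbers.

Yes

n = 2 is a positive integer. l = 0 satisfies 0 ≤ l ≤ n−1 = 1. ml = 0 lies in the range −l … +l (here 0). ms = +1/2 is one of ±1/2.
All four constraints are satisfied.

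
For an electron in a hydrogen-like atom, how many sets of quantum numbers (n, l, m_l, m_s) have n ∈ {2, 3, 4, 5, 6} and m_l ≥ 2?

Count contributing orbitals for each principal shell:
n=3 → 1; n=4 → 3; n=5 → 6; n=6 → 10.
Orbitals: 1 + 3 + 6 + 10 = 20. Including both spin states (m_s = ±1/2) gives 2 × 20 = 40 states.

40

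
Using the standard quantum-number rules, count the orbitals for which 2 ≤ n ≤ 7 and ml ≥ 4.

Go shell by shell, enumerating (l, ml) with ml ≥ 4:
n=5 → 1; n=6 → 3; n=7 → 6.
Total orbitals: 1 + 3 + 6 = 10.

10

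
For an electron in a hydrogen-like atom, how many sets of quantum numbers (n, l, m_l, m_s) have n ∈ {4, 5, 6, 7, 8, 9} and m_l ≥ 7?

8

For each n in the range, tally the orbitals obeying m_l ≥ 7:
n=8 → 1; n=9 → 3.
Orbitals: 1 + 3 = 4. Including both spin states (m_s = ±1/2) gives 2 × 4 = 8 states.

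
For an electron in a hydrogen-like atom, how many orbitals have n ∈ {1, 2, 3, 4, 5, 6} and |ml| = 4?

Count contributing orbitals for each principal shell:
n=5 → 2; n=6 → 4.
Total orbitals: 2 + 4 = 6.

6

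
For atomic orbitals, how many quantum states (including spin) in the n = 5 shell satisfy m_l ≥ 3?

The (l, m_l) pairs meeting m_l ≥ 3 give: l=3 → 1; l=4 → 2.
Orbitals: 1 + 2 = 3. Each orbital carries two spin states, so 3 × 2 = 6 states.

6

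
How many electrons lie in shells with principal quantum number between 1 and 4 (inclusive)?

60

Shell n has n² orbitals: 1²=1 + 2²=4 + 3²=9 + 4²=16 = 30 orbitals.
Two spin states per orbital: 2 × 30 = 60 electrons.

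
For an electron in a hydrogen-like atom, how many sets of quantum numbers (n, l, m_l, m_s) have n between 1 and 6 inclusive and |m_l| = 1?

Work shell by shell — for each n, count the (l, m_l) pairs that satisfy |m_l| = 1:
n=2 → 2; n=3 → 4; n=4 → 6; n=5 → 8; n=6 → 10.
Orbitals: 2 + 4 + 6 + 8 + 10 = 30. Including both spin states (m_s = ±1/2) gives 2 × 30 = 60 states.

60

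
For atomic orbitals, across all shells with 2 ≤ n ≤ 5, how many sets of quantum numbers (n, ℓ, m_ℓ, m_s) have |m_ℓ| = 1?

Treat each shell separately and count matching orbitals:
n=2 → 2; n=3 → 4; n=4 → 6; n=5 → 8.
Orbitals: 2 + 4 + 6 + 8 = 20. Including both spin states (m_s = ±1/2) gives 2 × 20 = 40 states.

40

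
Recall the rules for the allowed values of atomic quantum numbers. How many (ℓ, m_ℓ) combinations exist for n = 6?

36

The n = 6 shell contains n² = 6² = 36 orbitals.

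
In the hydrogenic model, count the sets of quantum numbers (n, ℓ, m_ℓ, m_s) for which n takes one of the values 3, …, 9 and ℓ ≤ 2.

126

Work shell by shell — for each n, count the (ℓ, m_ℓ) pairs that satisfy ℓ ≤ 2:
n=3 → 9; n=4 → 9; n=5 → 9; n=6 → 9; n=7 → 9; n=8 → 9; n=9 → 9.
Orbitals: 9 + 9 + 9 + 9 + 9 + 9 + 9 = 63. Including both spin states (m_s = ±1/2) gives 2 × 63 = 126 states.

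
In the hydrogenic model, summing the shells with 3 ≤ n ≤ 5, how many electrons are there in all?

Shell n has n² orbitals: 3²=9 + 4²=16 + 5²=25 = 50 orbitals.
Two spin states per orbital: 2 × 50 = 100 electrons.

100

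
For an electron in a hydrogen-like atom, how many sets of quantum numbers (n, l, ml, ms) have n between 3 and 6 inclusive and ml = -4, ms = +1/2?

For each n in the range, tally the orbitals obeying ml = -4:
n=5 → 1; n=6 → 2.
Orbitals: 1 + 2 = 3. With ms fixed to +1/2 there is one state per orbital, so 3 states.

3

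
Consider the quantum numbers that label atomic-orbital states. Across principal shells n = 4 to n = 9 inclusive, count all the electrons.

542

Shell n has n² orbitals: 4²=16 + 5²=25 + 6²=36 + 7²=49 + 8²=64 + 9²=81 = 271 orbitals.
Two spin states per orbital: 2 × 271 = 542 electrons.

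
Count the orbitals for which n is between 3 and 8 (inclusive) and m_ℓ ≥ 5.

For each n in the range, tally the orbitals obeying m_ℓ ≥ 5:
n=6 → 1; n=7 → 3; n=8 → 6.
Total orbitals: 1 + 3 + 6 = 10.

10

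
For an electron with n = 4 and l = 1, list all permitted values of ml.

-1, 0, 1

ml takes every integer from −l to +l. With l = 1 that gives the 3 values -1, 0, 1.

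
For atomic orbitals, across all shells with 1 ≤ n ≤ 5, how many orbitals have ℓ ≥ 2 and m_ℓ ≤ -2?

For each n in the range, tally the orbitals obeying ℓ ≥ 2 and m_ℓ ≤ -2:
n=3 → 1; n=4 → 3; n=5 → 6.
Total orbitals: 1 + 3 + 6 = 10.

10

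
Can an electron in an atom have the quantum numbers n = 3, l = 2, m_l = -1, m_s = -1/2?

n = 3 is a positive integer. l = 2 satisfies 0 ≤ l ≤ n−1 = 2. m_l = -1 lies in the range −l … +l (here −2 … 2). m_s = -1/2 is one of ±1/2.
All four constraints are satisfied.

Valid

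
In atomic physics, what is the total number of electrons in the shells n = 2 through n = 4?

58

Shell n has n² orbitals: 2²=4 + 3²=9 + 4²=16 = 29 orbitals.
Two spin states per orbital: 2 × 29 = 58 electrons.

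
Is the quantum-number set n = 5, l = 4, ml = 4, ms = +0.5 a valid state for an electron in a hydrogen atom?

Valid

n = 5 is a positive integer. l = 4 satisfies 0 ≤ l ≤ n−1 = 4. ml = 4 lies in the range −l … +l (here −4 … 4). ms = +1/2 is one of ±1/2.
All four constraints are satisfied.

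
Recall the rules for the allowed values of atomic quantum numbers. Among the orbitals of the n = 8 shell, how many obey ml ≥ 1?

28

The (l, ml) pairs meeting ml ≥ 1 give: l=1 → 1; l=2 → 2; l=3 → 3; l=4 → 4; l=5 → 5; l=6 → 6; l=7 → 7.
Total orbitals: 1 + 2 + 3 + 4 + 5 + 6 + 7 = 28.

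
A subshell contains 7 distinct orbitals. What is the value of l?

2l+1 = 7 gives l = 3.

l = 3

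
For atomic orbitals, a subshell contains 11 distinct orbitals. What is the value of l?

2l+1 = 11 gives l = 5.

l = 5 (h)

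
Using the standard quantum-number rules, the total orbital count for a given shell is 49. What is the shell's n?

n² = 49 ⇒ n = 7.

n = 7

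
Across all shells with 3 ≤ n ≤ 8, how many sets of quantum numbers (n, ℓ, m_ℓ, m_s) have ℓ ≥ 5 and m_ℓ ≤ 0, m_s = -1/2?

For each n in the range, tally the orbitals obeying ℓ ≥ 5 and m_ℓ ≤ 0:
n=6 → 6; n=7 → 13; n=8 → 21.
Orbitals: 6 + 13 + 21 = 40. With m_s fixed to -1/2 there is one state per orbital, so 40 states.

40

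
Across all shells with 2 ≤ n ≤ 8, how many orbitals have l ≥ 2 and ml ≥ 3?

35

For each n in the range, tally the orbitals obeying l ≥ 2 and ml ≥ 3:
n=4 → 1; n=5 → 3; n=6 → 6; n=7 → 10; n=8 → 15.
Total orbitals: 1 + 3 + 6 + 10 + 15 = 35.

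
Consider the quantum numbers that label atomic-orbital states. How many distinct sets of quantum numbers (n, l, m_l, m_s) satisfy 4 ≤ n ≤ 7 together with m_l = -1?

36

Count contributing orbitals for each principal shell:
n=4 → 3; n=5 → 4; n=6 → 5; n=7 → 6.
Orbitals: 3 + 4 + 5 + 6 = 18. Including both spin states (m_s = ±1/2) gives 2 × 18 = 36 states.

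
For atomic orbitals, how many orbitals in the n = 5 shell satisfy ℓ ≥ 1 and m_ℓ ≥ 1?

The (ℓ, m_ℓ) pairs meeting ℓ ≥ 1 and m_ℓ ≥ 1 give: ℓ=1 → 1; ℓ=2 → 2; ℓ=3 → 3; ℓ=4 → 4.
Total orbitals: 1 + 2 + 3 + 4 = 10.

10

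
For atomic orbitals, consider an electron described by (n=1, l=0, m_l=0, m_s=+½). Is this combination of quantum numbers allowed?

n = 1 is a positive integer. l = 0 satisfies 0 ≤ l ≤ n−1 = 0. m_l = 0 lies in the range −l … +l (here 0). m_s = +1/2 is one of ±1/2.
All four constraints are satisfied.

Valid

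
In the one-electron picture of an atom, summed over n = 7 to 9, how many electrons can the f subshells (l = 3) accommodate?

An f subshell (l = 3) exists for every n ≥ 4, so shells n = 7, 8, 9 each contribute one — 3 subshells.
Since each f subshell holds 2(2·3+1) = 14 electrons, the total is 3 × 14 = 42.

42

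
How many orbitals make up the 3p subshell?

3

A subshell has 2l+1 orbitals; with l = 1, that's 3.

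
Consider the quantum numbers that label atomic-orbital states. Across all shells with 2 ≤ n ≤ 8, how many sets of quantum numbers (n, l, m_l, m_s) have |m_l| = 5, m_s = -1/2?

12

Work shell by shell — for each n, count the (l, m_l) pairs that satisfy |m_l| = 5:
n=6 → 2; n=7 → 4; n=8 → 6.
Orbitals: 2 + 4 + 6 = 12. With m_s fixed to -1/2 there is one state per orbital, so 12 states.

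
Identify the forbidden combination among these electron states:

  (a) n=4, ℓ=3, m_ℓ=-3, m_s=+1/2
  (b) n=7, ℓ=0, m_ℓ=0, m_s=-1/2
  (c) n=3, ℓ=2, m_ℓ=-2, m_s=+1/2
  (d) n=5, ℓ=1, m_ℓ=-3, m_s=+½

(d)

(d) has |m_ℓ| = 3 > ℓ = 1, violating −ℓ ≤ m_ℓ ≤ ℓ.
The remaining sets (a), (b), (c) satisfy all four rules.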